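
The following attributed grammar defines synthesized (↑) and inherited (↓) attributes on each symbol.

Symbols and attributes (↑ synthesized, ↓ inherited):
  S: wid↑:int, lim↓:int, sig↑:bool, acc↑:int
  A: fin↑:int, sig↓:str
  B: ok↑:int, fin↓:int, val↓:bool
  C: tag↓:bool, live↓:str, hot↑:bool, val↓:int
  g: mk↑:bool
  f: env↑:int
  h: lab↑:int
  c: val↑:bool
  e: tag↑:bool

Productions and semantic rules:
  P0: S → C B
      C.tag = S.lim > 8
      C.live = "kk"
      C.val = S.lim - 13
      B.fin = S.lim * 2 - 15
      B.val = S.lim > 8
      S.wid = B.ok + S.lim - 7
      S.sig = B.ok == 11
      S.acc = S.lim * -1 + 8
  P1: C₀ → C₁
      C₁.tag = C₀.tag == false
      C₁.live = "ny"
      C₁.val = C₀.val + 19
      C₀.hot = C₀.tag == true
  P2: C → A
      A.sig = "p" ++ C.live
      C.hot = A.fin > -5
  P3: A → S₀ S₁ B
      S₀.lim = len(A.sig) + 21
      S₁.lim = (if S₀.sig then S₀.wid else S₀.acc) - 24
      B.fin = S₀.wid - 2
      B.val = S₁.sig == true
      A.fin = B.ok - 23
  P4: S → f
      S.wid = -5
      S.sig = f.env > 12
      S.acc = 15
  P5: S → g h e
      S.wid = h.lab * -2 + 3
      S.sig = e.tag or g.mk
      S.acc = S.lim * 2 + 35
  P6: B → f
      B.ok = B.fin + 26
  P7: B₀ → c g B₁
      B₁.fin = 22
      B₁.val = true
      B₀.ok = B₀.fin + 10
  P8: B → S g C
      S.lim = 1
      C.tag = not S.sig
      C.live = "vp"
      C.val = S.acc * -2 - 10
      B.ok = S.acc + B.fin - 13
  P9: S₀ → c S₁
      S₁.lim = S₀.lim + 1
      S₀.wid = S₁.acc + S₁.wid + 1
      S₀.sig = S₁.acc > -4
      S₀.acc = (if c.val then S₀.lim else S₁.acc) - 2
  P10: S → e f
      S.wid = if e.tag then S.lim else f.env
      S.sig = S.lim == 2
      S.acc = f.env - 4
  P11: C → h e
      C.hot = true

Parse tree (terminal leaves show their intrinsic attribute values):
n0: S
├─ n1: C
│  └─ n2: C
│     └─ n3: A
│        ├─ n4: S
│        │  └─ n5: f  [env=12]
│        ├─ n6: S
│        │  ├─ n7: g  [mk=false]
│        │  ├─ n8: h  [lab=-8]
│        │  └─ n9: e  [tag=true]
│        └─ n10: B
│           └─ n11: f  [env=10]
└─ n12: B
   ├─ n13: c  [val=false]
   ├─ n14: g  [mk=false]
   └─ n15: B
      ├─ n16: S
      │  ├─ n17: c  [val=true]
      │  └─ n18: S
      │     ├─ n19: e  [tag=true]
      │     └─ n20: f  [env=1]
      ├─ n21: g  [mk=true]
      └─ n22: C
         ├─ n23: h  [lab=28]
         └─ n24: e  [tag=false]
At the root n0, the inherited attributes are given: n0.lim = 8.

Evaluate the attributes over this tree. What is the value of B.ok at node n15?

1. n0.lim = 8  [given at root]
2. n1.tag = false  [S.lim > 8]
3. n1.live = "kk"  ["kk"]
4. n1.val = -5  [S.lim - 13]
5. n2.tag = true  [C₀.tag == false]
6. n2.live = "ny"  ["ny"]
7. n2.val = 14  [C₀.val + 19]
8. n3.sig = "pny"  ["p" ++ C.live]
9. n4.lim = 24  [len(A.sig) + 21]
10. n5.env = 12  [terminal]
11. n4.wid = -5  [-5]
12. n4.sig = false  [f.env > 12]
13. n4.acc = 15  [15]
14. n6.lim = -9  [(if S₀.sig then S₀.wid else S₀.acc) - 24]
15. n7.mk = false  [terminal]
16. n8.lab = -8  [terminal]
17. n9.tag = true  [terminal]
18. n6.wid = 19  [h.lab * -2 + 3]
19. n6.sig = true  [e.tag or g.mk]
20. n6.acc = 17  [S.lim * 2 + 35]
21. n10.fin = -7  [S₀.wid - 2]
22. n10.val = true  [S₁.sig == true]
23. n11.env = 10  [terminal]
24. n10.ok = 19  [B.fin + 26]
25. n3.fin = -4  [B.ok - 23]
26. n2.hot = true  [A.fin > -5]
27. n1.hot = false  [C₀.tag == true]
28. n12.fin = 1  [S.lim * 2 - 15]
29. n12.val = false  [S.lim > 8]
30. n13.val = false  [terminal]
31. n14.mk = false  [terminal]
32. n15.fin = 22  [22]
33. n15.val = true  [true]
34. n16.lim = 1  [1]
35. n17.val = true  [terminal]
36. n18.lim = 2  [S₀.lim + 1]
37. n19.tag = true  [terminal]
38. n20.env = 1  [terminal]
39. n18.wid = 2  [if e.tag then S.lim else f.env]
40. n18.sig = true  [S.lim == 2]
41. n18.acc = -3  [f.env - 4]
42. n16.wid = 0  [S₁.acc + S₁.wid + 1]
43. n16.sig = true  [S₁.acc > -4]
44. n16.acc = -1  [(if c.val then S₀.lim else S₁.acc) - 2]
45. n21.mk = true  [terminal]
46. n22.tag = false  [not S.sig]
47. n22.live = "vp"  ["vp"]
48. n22.val = -8  [S.acc * -2 - 10]
49. n23.lab = 28  [terminal]
50. n24.tag = false  [terminal]
51. n22.hot = true  [true]
52. n15.ok = 8  [S.acc + B.fin - 13]
53. n12.ok = 11  [B₀.fin + 10]
54. n0.wid = 12  [B.ok + S.lim - 7]
55. n0.sig = true  [B.ok == 11]
56. n0.acc = 0  [S.lim * -1 + 8]

8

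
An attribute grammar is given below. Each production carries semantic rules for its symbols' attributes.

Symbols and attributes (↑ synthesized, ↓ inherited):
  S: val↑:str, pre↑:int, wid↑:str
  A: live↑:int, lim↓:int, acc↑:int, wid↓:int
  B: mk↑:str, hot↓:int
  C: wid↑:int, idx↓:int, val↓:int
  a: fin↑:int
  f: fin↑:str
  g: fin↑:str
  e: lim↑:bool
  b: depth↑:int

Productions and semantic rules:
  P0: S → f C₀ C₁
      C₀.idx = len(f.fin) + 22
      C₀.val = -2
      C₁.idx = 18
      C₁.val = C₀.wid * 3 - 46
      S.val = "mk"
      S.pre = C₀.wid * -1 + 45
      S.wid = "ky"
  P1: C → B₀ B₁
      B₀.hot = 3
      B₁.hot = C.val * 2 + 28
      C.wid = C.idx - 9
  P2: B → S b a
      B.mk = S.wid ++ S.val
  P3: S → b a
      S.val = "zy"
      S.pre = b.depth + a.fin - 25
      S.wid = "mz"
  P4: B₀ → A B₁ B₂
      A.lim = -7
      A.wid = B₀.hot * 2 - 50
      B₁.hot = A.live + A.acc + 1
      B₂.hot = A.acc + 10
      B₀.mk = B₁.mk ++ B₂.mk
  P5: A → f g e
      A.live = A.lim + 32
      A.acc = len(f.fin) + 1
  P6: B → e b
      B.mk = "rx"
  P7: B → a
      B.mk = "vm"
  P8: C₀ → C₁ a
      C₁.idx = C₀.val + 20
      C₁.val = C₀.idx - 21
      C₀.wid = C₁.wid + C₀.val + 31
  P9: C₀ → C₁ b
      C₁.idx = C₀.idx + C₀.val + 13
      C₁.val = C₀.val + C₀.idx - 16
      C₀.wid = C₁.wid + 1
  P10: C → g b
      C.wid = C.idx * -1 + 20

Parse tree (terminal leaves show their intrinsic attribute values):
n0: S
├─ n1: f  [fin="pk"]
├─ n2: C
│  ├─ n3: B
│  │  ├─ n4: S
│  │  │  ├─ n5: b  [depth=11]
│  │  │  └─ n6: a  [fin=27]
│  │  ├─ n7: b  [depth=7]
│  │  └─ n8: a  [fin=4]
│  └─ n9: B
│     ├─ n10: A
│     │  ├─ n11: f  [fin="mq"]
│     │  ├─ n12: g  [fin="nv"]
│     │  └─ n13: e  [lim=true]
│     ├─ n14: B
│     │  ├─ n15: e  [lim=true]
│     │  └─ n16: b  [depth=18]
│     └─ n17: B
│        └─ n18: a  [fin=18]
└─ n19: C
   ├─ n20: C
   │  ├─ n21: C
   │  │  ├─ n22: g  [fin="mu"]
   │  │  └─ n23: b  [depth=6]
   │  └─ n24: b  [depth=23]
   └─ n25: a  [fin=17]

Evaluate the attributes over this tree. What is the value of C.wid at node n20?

1. n1.fin = "pk"  [terminal]
2. n2.idx = 24  [len(f.fin) + 22]
3. n2.val = -2  [-2]
4. n3.hot = 3  [3]
5. n5.depth = 11  [terminal]
6. n6.fin = 27  [terminal]
7. n4.val = "zy"  ["zy"]
8. n4.pre = 13  [b.depth + a.fin - 25]
9. n4.wid = "mz"  ["mz"]
10. n7.depth = 7  [terminal]
11. n8.fin = 4  [terminal]
12. n3.mk = "mzzy"  [S.wid ++ S.val]
13. n9.hot = 24  [C.val * 2 + 28]
14. n10.lim = -7  [-7]
15. n10.wid = -2  [B₀.hot * 2 - 50]
16. n11.fin = "mq"  [terminal]
17. n12.fin = "nv"  [terminal]
18. n13.lim = true  [terminal]
19. n10.live = 25  [A.lim + 32]
20. n10.acc = 3  [len(f.fin) + 1]
21. n14.hot = 29  [A.live + A.acc + 1]
22. n15.lim = true  [terminal]
23. n16.depth = 18  [terminal]
24. n14.mk = "rx"  ["rx"]
25. n17.hot = 13  [A.acc + 10]
26. n18.fin = 18  [terminal]
27. n17.mk = "vm"  ["vm"]
28. n9.mk = "rxvm"  [B₁.mk ++ B₂.mk]
29. n2.wid = 15  [C.idx - 9]
30. n19.idx = 18  [18]
31. n19.val = -1  [C₀.wid * 3 - 46]
32. n20.idx = 19  [C₀.val + 20]
33. n20.val = -3  [C₀.idx - 21]
34. n21.idx = 29  [C₀.idx + C₀.val + 13]
35. n21.val = 0  [C₀.val + C₀.idx - 16]
36. n22.fin = "mu"  [terminal]
37. n23.depth = 6  [terminal]
38. n21.wid = -9  [C.idx * -1 + 20]
39. n24.depth = 23  [terminal]
40. n20.wid = -8  [C₁.wid + 1]
41. n25.fin = 17  [terminal]
42. n19.wid = 22  [C₁.wid + C₀.val + 31]
43. n0.val = "mk"  ["mk"]
44. n0.pre = 30  [C₀.wid * -1 + 45]
45. n0.wid = "ky"  ["ky"]

-8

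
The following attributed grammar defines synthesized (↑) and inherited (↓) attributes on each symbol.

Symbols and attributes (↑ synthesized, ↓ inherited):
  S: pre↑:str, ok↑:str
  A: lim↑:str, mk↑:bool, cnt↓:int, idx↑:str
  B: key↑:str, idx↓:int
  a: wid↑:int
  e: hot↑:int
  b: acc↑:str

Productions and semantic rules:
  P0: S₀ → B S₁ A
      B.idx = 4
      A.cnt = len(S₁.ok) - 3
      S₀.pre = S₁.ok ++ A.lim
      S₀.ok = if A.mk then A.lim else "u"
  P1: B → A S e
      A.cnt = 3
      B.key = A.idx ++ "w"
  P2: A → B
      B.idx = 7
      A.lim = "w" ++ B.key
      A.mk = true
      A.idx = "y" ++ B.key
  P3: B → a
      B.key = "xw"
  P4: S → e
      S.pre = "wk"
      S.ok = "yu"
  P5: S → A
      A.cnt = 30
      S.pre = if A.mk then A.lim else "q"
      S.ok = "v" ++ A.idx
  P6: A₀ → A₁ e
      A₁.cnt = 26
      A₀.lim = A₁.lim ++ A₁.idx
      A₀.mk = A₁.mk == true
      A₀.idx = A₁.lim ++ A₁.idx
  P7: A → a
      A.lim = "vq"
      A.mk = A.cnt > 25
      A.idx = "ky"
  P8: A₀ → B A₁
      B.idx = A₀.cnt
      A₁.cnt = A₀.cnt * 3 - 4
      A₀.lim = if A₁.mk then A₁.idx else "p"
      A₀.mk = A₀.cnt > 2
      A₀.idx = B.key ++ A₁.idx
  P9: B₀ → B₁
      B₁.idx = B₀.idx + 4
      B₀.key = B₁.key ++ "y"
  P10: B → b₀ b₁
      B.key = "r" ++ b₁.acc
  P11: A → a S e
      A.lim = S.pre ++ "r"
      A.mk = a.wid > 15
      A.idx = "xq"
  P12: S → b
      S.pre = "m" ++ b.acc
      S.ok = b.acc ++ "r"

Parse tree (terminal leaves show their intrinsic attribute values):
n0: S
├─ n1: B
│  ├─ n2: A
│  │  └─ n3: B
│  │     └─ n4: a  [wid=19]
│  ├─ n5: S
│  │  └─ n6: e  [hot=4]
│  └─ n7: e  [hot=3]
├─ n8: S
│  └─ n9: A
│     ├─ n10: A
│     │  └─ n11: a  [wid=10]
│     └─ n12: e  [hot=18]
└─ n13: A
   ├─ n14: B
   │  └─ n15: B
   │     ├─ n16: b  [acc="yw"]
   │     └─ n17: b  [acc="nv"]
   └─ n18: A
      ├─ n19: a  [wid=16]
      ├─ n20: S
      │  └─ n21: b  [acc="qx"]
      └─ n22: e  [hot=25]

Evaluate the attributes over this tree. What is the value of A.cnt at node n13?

1. n1.idx = 4  [4]
2. n2.cnt = 3  [3]
3. n3.idx = 7  [7]
4. n4.wid = 19  [terminal]
5. n3.key = "xw"  ["xw"]
6. n2.lim = "wxw"  ["w" ++ B.key]
7. n2.mk = true  [true]
8. n2.idx = "yxw"  ["y" ++ B.key]
9. n6.hot = 4  [terminal]
10. n5.pre = "wk"  ["wk"]
11. n5.ok = "yu"  ["yu"]
12. n7.hot = 3  [terminal]
13. n1.key = "yxww"  [A.idx ++ "w"]
14. n9.cnt = 30  [30]
15. n10.cnt = 26  [26]
16. n11.wid = 10  [terminal]
17. n10.lim = "vq"  ["vq"]
18. n10.mk = true  [A.cnt > 25]
19. n10.idx = "ky"  ["ky"]
20. n12.hot = 18  [terminal]
21. n9.lim = "vqky"  [A₁.lim ++ A₁.idx]
22. n9.mk = true  [A₁.mk == true]
23. n9.idx = "vqky"  [A₁.lim ++ A₁.idx]
24. n8.pre = "vqky"  [if A.mk then A.lim else "q"]
25. n8.ok = "vvqky"  ["v" ++ A.idx]
26. n13.cnt = 2  [len(S₁.ok) - 3]
27. n14.idx = 2  [A₀.cnt]
28. n15.idx = 6  [B₀.idx + 4]
29. n16.acc = "yw"  [terminal]
30. n17.acc = "nv"  [terminal]
31. n15.key = "rnv"  ["r" ++ b₁.acc]
32. n14.key = "rnvy"  [B₁.key ++ "y"]
33. n18.cnt = 2  [A₀.cnt * 3 - 4]
34. n19.wid = 16  [terminal]
35. n21.acc = "qx"  [terminal]
36. n20.pre = "mqx"  ["m" ++ b.acc]
37. n20.ok = "qxr"  [b.acc ++ "r"]
38. n22.hot = 25  [terminal]
39. n18.lim = "mqxr"  [S.pre ++ "r"]
40. n18.mk = true  [a.wid > 15]
41. n18.idx = "xq"  ["xq"]
42. n13.lim = "xq"  [if A₁.mk then A₁.idx else "p"]
43. n13.mk = false  [A₀.cnt > 2]
44. n13.idx = "rnvyxq"  [B.key ++ A₁.idx]
45. n0.pre = "vvqkyxq"  [S₁.ok ++ A.lim]
46. n0.ok = "u"  [if A.mk then A.lim else "u"]

2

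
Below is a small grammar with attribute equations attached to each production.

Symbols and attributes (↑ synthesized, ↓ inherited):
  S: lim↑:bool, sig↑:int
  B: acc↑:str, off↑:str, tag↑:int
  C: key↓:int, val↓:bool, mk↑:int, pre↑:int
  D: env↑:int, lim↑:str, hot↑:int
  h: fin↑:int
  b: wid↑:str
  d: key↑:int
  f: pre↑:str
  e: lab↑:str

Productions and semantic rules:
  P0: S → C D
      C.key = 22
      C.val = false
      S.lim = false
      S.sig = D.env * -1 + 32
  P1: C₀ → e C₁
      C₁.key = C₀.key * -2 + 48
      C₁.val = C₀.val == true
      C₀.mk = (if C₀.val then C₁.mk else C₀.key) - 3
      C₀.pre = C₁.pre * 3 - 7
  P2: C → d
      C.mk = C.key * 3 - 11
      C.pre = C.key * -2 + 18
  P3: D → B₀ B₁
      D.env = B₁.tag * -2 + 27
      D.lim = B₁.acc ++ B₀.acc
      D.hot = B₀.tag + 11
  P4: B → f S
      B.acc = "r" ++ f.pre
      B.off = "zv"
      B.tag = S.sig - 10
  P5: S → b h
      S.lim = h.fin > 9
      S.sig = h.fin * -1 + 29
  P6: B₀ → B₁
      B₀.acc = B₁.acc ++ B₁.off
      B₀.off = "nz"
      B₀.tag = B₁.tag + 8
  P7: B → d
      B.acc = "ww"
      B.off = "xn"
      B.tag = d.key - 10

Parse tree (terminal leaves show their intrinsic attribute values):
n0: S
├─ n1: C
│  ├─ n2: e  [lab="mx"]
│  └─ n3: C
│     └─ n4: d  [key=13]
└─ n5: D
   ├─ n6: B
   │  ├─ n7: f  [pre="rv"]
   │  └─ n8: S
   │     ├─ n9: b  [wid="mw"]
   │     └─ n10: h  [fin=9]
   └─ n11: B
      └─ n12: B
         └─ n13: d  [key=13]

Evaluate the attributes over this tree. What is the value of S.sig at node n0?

27

1. n1.key = 22  [22]
2. n1.val = false  [false]
3. n2.lab = "mx"  [terminal]
4. n3.key = 4  [C₀.key * -2 + 48]
5. n3.val = false  [C₀.val == true]
6. n4.key = 13  [terminal]
7. n3.mk = 1  [C.key * 3 - 11]
8. n3.pre = 10  [C.key * -2 + 18]
9. n1.mk = 19  [(if C₀.val then C₁.mk else C₀.key) - 3]
10. n1.pre = 23  [C₁.pre * 3 - 7]
11. n7.pre = "rv"  [terminal]
12. n9.wid = "mw"  [terminal]
13. n10.fin = 9  [terminal]
14. n8.lim = false  [h.fin > 9]
15. n8.sig = 20  [h.fin * -1 + 29]
16. n6.acc = "rrv"  ["r" ++ f.pre]
17. n6.off = "zv"  ["zv"]
18. n6.tag = 10  [S.sig - 10]
19. n13.key = 13  [terminal]
20. n12.acc = "ww"  ["ww"]
21. n12.off = "xn"  ["xn"]
22. n12.tag = 3  [d.key - 10]
23. n11.acc = "wwxn"  [B₁.acc ++ B₁.off]
24. n11.off = "nz"  ["nz"]
25. n11.tag = 11  [B₁.tag + 8]
26. n5.env = 5  [B₁.tag * -2 + 27]
27. n5.lim = "wwxnrrv"  [B₁.acc ++ B₀.acc]
28. n5.hot = 21  [B₀.tag + 11]
29. n0.lim = false  [false]
30. n0.sig = 27  [D.env * -1 + 32]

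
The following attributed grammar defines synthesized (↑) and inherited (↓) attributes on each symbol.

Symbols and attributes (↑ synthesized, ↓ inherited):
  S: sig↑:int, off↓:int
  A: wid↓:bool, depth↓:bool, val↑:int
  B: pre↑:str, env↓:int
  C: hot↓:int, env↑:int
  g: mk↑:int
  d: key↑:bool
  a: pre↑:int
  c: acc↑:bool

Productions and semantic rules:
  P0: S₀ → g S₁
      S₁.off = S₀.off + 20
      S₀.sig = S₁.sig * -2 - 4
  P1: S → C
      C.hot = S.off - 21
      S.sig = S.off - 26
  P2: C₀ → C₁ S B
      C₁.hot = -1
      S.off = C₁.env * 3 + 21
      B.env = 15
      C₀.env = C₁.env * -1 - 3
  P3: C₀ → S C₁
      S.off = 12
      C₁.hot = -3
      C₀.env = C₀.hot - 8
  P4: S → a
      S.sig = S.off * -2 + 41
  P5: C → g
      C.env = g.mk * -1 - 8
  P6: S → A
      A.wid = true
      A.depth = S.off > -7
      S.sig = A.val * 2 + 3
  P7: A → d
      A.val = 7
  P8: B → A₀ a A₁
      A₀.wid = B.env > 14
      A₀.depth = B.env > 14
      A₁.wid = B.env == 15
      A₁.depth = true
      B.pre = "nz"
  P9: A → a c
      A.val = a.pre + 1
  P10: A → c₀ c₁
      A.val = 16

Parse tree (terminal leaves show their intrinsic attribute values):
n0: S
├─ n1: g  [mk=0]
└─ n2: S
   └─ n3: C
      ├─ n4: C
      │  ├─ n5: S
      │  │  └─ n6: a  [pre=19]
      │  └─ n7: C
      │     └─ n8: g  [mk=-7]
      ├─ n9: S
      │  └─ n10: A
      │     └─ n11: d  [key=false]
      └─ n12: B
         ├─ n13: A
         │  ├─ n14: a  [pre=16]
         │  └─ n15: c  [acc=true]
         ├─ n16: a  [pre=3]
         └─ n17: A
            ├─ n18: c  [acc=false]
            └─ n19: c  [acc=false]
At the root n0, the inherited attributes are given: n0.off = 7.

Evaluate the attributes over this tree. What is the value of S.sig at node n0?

1. n0.off = 7  [given at root]
2. n1.mk = 0  [terminal]
3. n2.off = 27  [S₀.off + 20]
4. n3.hot = 6  [S.off - 21]
5. n4.hot = -1  [-1]
6. n5.off = 12  [12]
7. n6.pre = 19  [terminal]
8. n5.sig = 17  [S.off * -2 + 41]
9. n7.hot = -3  [-3]
10. n8.mk = -7  [terminal]
11. n7.env = -1  [g.mk * -1 - 8]
12. n4.env = -9  [C₀.hot - 8]
13. n9.off = -6  [C₁.env * 3 + 21]
14. n10.wid = true  [true]
15. n10.depth = true  [S.off > -7]
16. n11.key = false  [terminal]
17. n10.val = 7  [7]
18. n9.sig = 17  [A.val * 2 + 3]
19. n12.env = 15  [15]
20. n13.wid = true  [B.env > 14]
21. n13.depth = true  [B.env > 14]
22. n14.pre = 16  [terminal]
23. n15.acc = true  [terminal]
24. n13.val = 17  [a.pre + 1]
25. n16.pre = 3  [terminal]
26. n17.wid = true  [B.env == 15]
27. n17.depth = true  [true]
28. n18.acc = false  [terminal]
29. n19.acc = false  [terminal]
30. n17.val = 16  [16]
31. n12.pre = "nz"  ["nz"]
32. n3.env = 6  [C₁.env * -1 - 3]
33. n2.sig = 1  [S.off - 26]
34. n0.sig = -6  [S₁.sig * -2 - 4]

-6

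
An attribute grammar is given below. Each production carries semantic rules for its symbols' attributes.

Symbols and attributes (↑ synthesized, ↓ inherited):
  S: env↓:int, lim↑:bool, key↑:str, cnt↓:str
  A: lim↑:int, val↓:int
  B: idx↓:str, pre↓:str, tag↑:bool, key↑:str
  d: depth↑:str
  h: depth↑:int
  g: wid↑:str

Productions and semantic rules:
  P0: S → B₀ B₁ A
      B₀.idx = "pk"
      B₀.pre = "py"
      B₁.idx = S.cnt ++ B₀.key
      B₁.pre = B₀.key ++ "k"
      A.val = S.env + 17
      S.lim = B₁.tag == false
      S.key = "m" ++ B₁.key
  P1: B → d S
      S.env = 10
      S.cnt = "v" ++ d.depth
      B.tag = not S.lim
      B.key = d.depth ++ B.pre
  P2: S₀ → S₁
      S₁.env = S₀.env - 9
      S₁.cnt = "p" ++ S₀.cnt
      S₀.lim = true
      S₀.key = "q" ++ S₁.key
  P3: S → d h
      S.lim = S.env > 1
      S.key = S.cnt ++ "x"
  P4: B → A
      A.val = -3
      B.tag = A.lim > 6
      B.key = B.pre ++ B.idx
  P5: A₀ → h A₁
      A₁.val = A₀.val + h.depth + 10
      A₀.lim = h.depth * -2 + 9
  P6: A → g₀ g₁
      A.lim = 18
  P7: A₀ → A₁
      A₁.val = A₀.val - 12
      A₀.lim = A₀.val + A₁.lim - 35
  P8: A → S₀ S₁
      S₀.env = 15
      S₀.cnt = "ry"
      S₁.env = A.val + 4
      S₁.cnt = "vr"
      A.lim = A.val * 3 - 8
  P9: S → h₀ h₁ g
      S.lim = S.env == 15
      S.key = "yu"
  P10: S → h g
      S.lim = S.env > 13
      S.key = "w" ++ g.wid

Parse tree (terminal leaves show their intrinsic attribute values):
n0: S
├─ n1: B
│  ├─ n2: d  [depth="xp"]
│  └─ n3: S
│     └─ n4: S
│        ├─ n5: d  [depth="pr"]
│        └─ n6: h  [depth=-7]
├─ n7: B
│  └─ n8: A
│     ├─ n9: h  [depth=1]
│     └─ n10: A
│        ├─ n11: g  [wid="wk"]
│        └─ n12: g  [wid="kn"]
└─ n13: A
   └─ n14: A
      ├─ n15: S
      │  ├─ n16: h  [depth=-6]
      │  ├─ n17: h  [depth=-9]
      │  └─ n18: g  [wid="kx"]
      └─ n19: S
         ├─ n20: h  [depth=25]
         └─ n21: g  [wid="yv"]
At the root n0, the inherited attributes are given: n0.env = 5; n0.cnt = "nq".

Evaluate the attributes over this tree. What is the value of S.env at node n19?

1. n0.env = 5  [given at root]
2. n0.cnt = "nq"  [given at root]
3. n1.idx = "pk"  ["pk"]
4. n1.pre = "py"  ["py"]
5. n2.depth = "xp"  [terminal]
6. n3.env = 10  [10]
7. n3.cnt = "vxp"  ["v" ++ d.depth]
8. n4.env = 1  [S₀.env - 9]
9. n4.cnt = "pvxp"  ["p" ++ S₀.cnt]
10. n5.depth = "pr"  [terminal]
11. n6.depth = -7  [terminal]
12. n4.lim = false  [S.env > 1]
13. n4.key = "pvxpx"  [S.cnt ++ "x"]
14. n3.lim = true  [true]
15. n3.key = "qpvxpx"  ["q" ++ S₁.key]
16. n1.tag = false  [not S.lim]
17. n1.key = "xppy"  [d.depth ++ B.pre]
18. n7.idx = "nqxppy"  [S.cnt ++ B₀.key]
19. n7.pre = "xppyk"  [B₀.key ++ "k"]
20. n8.val = -3  [-3]
21. n9.depth = 1  [terminal]
22. n10.val = 8  [A₀.val + h.depth + 10]
23. n11.wid = "wk"  [terminal]
24. n12.wid = "kn"  [terminal]
25. n10.lim = 18  [18]
26. n8.lim = 7  [h.depth * -2 + 9]
27. n7.tag = true  [A.lim > 6]
28. n7.key = "xppyknqxppy"  [B.pre ++ B.idx]
29. n13.val = 22  [S.env + 17]
30. n14.val = 10  [A₀.val - 12]
31. n15.env = 15  [15]
32. n15.cnt = "ry"  ["ry"]
33. n16.depth = -6  [terminal]
34. n17.depth = -9  [terminal]
35. n18.wid = "kx"  [terminal]
36. n15.lim = true  [S.env == 15]
37. n15.key = "yu"  ["yu"]
38. n19.env = 14  [A.val + 4]
39. n19.cnt = "vr"  ["vr"]
40. n20.depth = 25  [terminal]
41. n21.wid = "yv"  [terminal]
42. n19.lim = true  [S.env > 13]
43. n19.key = "wyv"  ["w" ++ g.wid]
44. n14.lim = 22  [A.val * 3 - 8]
45. n13.lim = 9  [A₀.val + A₁.lim - 35]
46. n0.lim = false  [B₁.tag == false]
47. n0.key = "mxppyknqxppy"  ["m" ++ B₁.key]

14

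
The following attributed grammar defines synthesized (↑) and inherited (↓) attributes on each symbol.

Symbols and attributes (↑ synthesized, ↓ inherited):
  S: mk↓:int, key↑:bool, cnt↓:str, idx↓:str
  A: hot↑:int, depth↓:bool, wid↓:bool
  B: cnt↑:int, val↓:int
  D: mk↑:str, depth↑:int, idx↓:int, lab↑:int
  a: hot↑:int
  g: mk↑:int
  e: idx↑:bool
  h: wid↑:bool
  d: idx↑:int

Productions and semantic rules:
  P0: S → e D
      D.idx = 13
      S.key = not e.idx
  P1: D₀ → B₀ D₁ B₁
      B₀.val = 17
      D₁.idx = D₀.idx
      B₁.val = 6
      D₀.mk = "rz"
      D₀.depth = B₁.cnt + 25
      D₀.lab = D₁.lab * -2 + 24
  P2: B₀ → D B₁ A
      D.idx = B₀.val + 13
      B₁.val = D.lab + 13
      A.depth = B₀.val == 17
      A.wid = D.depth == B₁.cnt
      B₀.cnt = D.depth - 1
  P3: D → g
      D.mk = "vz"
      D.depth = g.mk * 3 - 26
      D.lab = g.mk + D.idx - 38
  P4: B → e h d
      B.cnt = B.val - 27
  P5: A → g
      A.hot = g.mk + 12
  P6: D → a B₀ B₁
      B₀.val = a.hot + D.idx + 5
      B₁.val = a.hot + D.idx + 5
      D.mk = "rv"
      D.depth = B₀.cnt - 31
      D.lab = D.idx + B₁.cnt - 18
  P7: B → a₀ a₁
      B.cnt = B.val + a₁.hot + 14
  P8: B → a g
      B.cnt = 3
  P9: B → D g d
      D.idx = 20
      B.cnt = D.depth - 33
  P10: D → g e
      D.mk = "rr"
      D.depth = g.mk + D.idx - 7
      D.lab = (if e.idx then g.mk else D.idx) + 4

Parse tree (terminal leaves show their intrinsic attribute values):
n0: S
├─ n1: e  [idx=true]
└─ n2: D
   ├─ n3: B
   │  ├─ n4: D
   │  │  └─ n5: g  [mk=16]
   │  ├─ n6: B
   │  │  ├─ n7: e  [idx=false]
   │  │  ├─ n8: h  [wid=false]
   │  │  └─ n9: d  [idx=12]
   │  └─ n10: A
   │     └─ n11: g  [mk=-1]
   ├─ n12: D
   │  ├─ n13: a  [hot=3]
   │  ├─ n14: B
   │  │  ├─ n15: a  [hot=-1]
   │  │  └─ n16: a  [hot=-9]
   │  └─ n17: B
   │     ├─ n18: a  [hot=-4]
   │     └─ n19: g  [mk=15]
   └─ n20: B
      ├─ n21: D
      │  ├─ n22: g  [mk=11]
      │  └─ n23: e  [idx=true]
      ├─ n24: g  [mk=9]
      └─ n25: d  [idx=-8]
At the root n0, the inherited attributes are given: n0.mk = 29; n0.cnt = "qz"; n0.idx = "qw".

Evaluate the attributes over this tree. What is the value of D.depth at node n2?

16

1. n0.mk = 29  [given at root]
2. n0.cnt = "qz"  [given at root]
3. n0.idx = "qw"  [given at root]
4. n1.idx = true  [terminal]
5. n2.idx = 13  [13]
6. n3.val = 17  [17]
7. n4.idx = 30  [B₀.val + 13]
8. n5.mk = 16  [terminal]
9. n4.mk = "vz"  ["vz"]
10. n4.depth = 22  [g.mk * 3 - 26]
11. n4.lab = 8  [g.mk + D.idx - 38]
12. n6.val = 21  [D.lab + 13]
13. n7.idx = false  [terminal]
14. n8.wid = false  [terminal]
15. n9.idx = 12  [terminal]
16. n6.cnt = -6  [B.val - 27]
17. n10.depth = true  [B₀.val == 17]
18. n10.wid = false  [D.depth == B₁.cnt]
19. n11.mk = -1  [terminal]
20. n10.hot = 11  [g.mk + 12]
21. n3.cnt = 21  [D.depth - 1]
22. n12.idx = 13  [D₀.idx]
23. n13.hot = 3  [terminal]
24. n14.val = 21  [a.hot + D.idx + 5]
25. n15.hot = -1  [terminal]
26. n16.hot = -9  [terminal]
27. n14.cnt = 26  [B.val + a₁.hot + 14]
28. n17.val = 21  [a.hot + D.idx + 5]
29. n18.hot = -4  [terminal]
30. n19.mk = 15  [terminal]
31. n17.cnt = 3  [3]
32. n12.mk = "rv"  ["rv"]
33. n12.depth = -5  [B₀.cnt - 31]
34. n12.lab = -2  [D.idx + B₁.cnt - 18]
35. n20.val = 6  [6]
36. n21.idx = 20  [20]
37. n22.mk = 11  [terminal]
38. n23.idx = true  [terminal]
39. n21.mk = "rr"  ["rr"]
40. n21.depth = 24  [g.mk + D.idx - 7]
41. n21.lab = 15  [(if e.idx then g.mk else D.idx) + 4]
42. n24.mk = 9  [terminal]
43. n25.idx = -8  [terminal]
44. n20.cnt = -9  [D.depth - 33]
45. n2.mk = "rz"  ["rz"]
46. n2.depth = 16  [B₁.cnt + 25]
47. n2.lab = 28  [D₁.lab * -2 + 24]
48. n0.key = false  [not e.idx]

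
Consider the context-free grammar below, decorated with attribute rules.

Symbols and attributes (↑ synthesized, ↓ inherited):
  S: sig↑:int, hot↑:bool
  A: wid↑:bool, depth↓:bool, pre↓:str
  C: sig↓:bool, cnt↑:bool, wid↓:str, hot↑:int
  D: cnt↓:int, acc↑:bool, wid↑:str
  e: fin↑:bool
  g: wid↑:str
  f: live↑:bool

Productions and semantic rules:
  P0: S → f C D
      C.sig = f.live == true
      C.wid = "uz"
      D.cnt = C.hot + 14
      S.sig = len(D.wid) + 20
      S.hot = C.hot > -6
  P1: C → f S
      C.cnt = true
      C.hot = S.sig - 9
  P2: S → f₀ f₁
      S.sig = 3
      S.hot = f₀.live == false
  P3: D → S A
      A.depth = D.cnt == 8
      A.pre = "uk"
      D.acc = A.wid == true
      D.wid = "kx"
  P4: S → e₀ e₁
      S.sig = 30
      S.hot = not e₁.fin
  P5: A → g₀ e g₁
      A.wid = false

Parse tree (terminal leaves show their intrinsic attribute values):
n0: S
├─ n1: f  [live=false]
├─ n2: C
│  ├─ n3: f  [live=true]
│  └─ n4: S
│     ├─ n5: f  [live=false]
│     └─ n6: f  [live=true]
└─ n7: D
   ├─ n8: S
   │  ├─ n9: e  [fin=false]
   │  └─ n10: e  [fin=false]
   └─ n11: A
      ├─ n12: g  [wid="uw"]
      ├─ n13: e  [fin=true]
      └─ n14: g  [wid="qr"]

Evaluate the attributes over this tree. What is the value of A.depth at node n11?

1. n1.live = false  [terminal]
2. n2.sig = false  [f.live == true]
3. n2.wid = "uz"  ["uz"]
4. n3.live = true  [terminal]
5. n5.live = false  [terminal]
6. n6.live = true  [terminal]
7. n4.sig = 3  [3]
8. n4.hot = true  [f₀.live == false]
9. n2.cnt = true  [true]
10. n2.hot = -6  [S.sig - 9]
11. n7.cnt = 8  [C.hot + 14]
12. n9.fin = false  [terminal]
13. n10.fin = false  [terminal]
14. n8.sig = 30  [30]
15. n8.hot = true  [not e₁.fin]
16. n11.depth = true  [D.cnt == 8]
17. n11.pre = "uk"  ["uk"]
18. n12.wid = "uw"  [terminal]
19. n13.fin = true  [terminal]
20. n14.wid = "qr"  [terminal]
21. n11.wid = false  [false]
22. n7.acc = false  [A.wid == true]
23. n7.wid = "kx"  ["kx"]
24. n0.sig = 22  [len(D.wid) + 20]
25. n0.hot = false  [C.hot > -6]

true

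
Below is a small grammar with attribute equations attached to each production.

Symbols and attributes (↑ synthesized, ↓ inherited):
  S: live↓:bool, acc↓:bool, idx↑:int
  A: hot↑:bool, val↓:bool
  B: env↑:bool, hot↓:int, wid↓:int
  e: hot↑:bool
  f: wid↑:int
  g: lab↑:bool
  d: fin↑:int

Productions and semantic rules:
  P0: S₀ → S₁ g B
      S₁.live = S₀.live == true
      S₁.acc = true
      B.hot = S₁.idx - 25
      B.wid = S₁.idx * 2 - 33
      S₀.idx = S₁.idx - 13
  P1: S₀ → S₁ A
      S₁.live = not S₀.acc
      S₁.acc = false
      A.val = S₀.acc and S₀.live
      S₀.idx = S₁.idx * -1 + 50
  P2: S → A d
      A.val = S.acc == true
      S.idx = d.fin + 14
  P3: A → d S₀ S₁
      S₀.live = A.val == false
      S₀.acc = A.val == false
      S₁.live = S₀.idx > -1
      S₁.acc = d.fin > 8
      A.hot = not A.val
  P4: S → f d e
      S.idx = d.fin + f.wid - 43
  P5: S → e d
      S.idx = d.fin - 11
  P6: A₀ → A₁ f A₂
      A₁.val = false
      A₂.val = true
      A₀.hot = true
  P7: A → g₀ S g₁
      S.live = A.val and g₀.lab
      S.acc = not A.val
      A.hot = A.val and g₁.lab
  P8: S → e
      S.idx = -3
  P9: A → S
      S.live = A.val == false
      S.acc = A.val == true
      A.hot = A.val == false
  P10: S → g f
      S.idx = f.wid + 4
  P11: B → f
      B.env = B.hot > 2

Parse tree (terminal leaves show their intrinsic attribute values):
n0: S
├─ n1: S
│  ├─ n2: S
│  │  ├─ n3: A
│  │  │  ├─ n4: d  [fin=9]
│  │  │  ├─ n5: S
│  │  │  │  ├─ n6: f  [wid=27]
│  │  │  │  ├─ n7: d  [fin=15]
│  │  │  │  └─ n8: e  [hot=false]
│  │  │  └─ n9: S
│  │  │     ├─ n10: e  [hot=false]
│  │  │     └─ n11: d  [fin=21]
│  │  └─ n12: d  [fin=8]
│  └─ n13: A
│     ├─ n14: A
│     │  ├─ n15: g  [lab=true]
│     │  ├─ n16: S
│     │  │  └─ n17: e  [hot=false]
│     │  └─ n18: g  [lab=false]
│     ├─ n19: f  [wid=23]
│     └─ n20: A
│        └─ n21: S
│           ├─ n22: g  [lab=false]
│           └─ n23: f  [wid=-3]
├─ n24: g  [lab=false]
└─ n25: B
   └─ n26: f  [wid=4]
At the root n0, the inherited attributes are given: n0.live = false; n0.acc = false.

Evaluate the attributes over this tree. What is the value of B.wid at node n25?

23

1. n0.live = false  [given at root]
2. n0.acc = false  [given at root]
3. n1.live = false  [S₀.live == true]
4. n1.acc = true  [true]
5. n2.live = false  [not S₀.acc]
6. n2.acc = false  [false]
7. n3.val = false  [S.acc == true]
8. n4.fin = 9  [terminal]
9. n5.live = true  [A.val == false]
10. n5.acc = true  [A.val == false]
11. n6.wid = 27  [terminal]
12. n7.fin = 15  [terminal]
13. n8.hot = false  [terminal]
14. n5.idx = -1  [d.fin + f.wid - 43]
15. n9.live = false  [S₀.idx > -1]
16. n9.acc = true  [d.fin > 8]
17. n10.hot = false  [terminal]
18. n11.fin = 21  [terminal]
19. n9.idx = 10  [d.fin - 11]
20. n3.hot = true  [not A.val]
21. n12.fin = 8  [terminal]
22. n2.idx = 22  [d.fin + 14]
23. n13.val = false  [S₀.acc and S₀.live]
24. n14.val = false  [false]
25. n15.lab = true  [terminal]
26. n16.live = false  [A.val and g₀.lab]
27. n16.acc = true  [not A.val]
28. n17.hot = false  [terminal]
29. n16.idx = -3  [-3]
30. n18.lab = false  [terminal]
31. n14.hot = false  [A.val and g₁.lab]
32. n19.wid = 23  [terminal]
33. n20.val = true  [true]
34. n21.live = false  [A.val == false]
35. n21.acc = true  [A.val == true]
36. n22.lab = false  [terminal]
37. n23.wid = -3  [terminal]
38. n21.idx = 1  [f.wid + 4]
39. n20.hot = false  [A.val == false]
40. n13.hot = true  [true]
41. n1.idx = 28  [S₁.idx * -1 + 50]
42. n24.lab = false  [terminal]
43. n25.hot = 3  [S₁.idx - 25]
44. n25.wid = 23  [S₁.idx * 2 - 33]
45. n26.wid = 4  [terminal]
46. n25.env = true  [B.hot > 2]
47. n0.idx = 15  [S₁.idx - 13]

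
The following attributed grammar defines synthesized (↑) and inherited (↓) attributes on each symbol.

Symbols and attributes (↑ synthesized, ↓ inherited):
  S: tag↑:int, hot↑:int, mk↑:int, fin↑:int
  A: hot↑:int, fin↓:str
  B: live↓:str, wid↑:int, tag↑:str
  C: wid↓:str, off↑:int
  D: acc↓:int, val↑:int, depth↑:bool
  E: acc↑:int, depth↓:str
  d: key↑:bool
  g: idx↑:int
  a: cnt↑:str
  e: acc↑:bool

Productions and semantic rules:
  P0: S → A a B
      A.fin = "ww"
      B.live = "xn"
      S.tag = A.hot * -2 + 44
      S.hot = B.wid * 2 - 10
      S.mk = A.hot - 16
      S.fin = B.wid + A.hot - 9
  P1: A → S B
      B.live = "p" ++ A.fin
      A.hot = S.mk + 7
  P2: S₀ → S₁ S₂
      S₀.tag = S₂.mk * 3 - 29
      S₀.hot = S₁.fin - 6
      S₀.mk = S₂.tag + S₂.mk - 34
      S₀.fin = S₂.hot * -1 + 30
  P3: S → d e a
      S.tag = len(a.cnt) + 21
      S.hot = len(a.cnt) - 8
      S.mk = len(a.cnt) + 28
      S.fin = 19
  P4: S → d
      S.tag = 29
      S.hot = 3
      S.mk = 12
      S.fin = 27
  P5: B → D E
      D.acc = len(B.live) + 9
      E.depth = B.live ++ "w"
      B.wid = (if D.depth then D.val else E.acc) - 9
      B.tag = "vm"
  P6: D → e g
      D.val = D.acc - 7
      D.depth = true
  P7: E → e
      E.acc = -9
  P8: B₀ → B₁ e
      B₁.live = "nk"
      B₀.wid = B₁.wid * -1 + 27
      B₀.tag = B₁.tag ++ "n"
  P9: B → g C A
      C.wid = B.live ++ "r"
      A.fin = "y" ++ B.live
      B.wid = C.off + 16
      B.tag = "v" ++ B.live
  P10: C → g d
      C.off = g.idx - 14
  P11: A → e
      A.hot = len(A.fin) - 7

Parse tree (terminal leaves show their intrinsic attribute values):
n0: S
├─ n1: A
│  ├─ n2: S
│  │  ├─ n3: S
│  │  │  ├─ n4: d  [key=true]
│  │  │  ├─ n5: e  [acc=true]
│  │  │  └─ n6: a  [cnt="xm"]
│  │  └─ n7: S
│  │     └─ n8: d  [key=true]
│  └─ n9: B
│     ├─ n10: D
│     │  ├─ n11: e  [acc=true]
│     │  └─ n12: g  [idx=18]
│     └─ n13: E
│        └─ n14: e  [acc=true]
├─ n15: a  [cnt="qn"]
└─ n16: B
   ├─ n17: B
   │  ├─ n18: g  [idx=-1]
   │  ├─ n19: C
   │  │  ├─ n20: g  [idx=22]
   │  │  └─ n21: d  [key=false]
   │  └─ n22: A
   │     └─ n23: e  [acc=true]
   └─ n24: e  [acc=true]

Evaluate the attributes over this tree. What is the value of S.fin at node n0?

1. n1.fin = "ww"  ["ww"]
2. n4.key = true  [terminal]
3. n5.acc = true  [terminal]
4. n6.cnt = "xm"  [terminal]
5. n3.tag = 23  [len(a.cnt) + 21]
6. n3.hot = -6  [len(a.cnt) - 8]
7. n3.mk = 30  [len(a.cnt) + 28]
8. n3.fin = 19  [19]
9. n8.key = true  [terminal]
10. n7.tag = 29  [29]
11. n7.hot = 3  [3]
12. n7.mk = 12  [12]
13. n7.fin = 27  [27]
14. n2.tag = 7  [S₂.mk * 3 - 29]
15. n2.hot = 13  [S₁.fin - 6]
16. n2.mk = 7  [S₂.tag + S₂.mk - 34]
17. n2.fin = 27  [S₂.hot * -1 + 30]
18. n9.live = "pww"  ["p" ++ A.fin]
19. n10.acc = 12  [len(B.live) + 9]
20. n11.acc = true  [terminal]
21. n12.idx = 18  [terminal]
22. n10.val = 5  [D.acc - 7]
23. n10.depth = true  [true]
24. n13.depth = "pwww"  [B.live ++ "w"]
25. n14.acc = true  [terminal]
26. n13.acc = -9  [-9]
27. n9.wid = -4  [(if D.depth then D.val else E.acc) - 9]
28. n9.tag = "vm"  ["vm"]
29. n1.hot = 14  [S.mk + 7]
30. n15.cnt = "qn"  [terminal]
31. n16.live = "xn"  ["xn"]
32. n17.live = "nk"  ["nk"]
33. n18.idx = -1  [terminal]
34. n19.wid = "nkr"  [B.live ++ "r"]
35. n20.idx = 22  [terminal]
36. n21.key = false  [terminal]
37. n19.off = 8  [g.idx - 14]
38. n22.fin = "ynk"  ["y" ++ B.live]
39. n23.acc = true  [terminal]
40. n22.hot = -4  [len(A.fin) - 7]
41. n17.wid = 24  [C.off + 16]
42. n17.tag = "vnk"  ["v" ++ B.live]
43. n24.acc = true  [terminal]
44. n16.wid = 3  [B₁.wid * -1 + 27]
45. n16.tag = "vnkn"  [B₁.tag ++ "n"]
46. n0.tag = 16  [A.hot * -2 + 44]
47. n0.hot = -4  [B.wid * 2 - 10]
48. n0.mk = -2  [A.hot - 16]
49. n0.fin = 8  [B.wid + A.hot - 9]

8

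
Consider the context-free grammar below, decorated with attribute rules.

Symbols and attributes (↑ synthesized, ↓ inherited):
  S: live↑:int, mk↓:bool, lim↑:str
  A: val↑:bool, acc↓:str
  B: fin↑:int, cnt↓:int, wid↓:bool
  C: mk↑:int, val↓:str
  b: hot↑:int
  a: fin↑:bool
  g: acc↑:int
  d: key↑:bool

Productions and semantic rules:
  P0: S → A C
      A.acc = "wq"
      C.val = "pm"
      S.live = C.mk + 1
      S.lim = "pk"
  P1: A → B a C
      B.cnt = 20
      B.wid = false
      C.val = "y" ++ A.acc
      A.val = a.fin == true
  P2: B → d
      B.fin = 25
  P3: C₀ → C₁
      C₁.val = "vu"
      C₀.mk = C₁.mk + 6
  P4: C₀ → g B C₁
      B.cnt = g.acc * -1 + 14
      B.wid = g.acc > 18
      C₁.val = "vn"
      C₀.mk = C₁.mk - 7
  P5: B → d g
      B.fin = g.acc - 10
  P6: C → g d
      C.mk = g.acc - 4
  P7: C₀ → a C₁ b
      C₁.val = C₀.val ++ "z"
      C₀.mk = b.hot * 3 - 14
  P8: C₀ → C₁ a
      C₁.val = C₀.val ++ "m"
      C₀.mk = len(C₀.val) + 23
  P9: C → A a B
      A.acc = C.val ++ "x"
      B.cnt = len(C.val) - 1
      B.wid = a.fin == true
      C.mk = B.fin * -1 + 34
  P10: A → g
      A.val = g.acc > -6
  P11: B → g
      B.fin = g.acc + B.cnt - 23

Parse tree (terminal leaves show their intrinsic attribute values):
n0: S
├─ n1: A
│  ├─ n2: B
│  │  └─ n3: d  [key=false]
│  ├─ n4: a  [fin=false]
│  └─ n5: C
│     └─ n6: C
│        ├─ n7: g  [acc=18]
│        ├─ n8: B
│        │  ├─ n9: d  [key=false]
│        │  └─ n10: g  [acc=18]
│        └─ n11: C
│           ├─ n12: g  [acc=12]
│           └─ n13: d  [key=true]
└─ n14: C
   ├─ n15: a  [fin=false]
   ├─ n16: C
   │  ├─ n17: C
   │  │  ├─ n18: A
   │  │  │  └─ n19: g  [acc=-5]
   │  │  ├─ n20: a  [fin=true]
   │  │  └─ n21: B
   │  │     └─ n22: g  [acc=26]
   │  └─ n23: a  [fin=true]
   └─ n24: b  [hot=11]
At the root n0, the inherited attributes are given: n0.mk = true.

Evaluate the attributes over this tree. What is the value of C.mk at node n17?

28

1. n0.mk = true  [given at root]
2. n1.acc = "wq"  ["wq"]
3. n2.cnt = 20  [20]
4. n2.wid = false  [false]
5. n3.key = false  [terminal]
6. n2.fin = 25  [25]
7. n4.fin = false  [terminal]
8. n5.val = "ywq"  ["y" ++ A.acc]
9. n6.val = "vu"  ["vu"]
10. n7.acc = 18  [terminal]
11. n8.cnt = -4  [g.acc * -1 + 14]
12. n8.wid = false  [g.acc > 18]
13. n9.key = false  [terminal]
14. n10.acc = 18  [terminal]
15. n8.fin = 8  [g.acc - 10]
16. n11.val = "vn"  ["vn"]
17. n12.acc = 12  [terminal]
18. n13.key = true  [terminal]
19. n11.mk = 8  [g.acc - 4]
20. n6.mk = 1  [C₁.mk - 7]
21. n5.mk = 7  [C₁.mk + 6]
22. n1.val = false  [a.fin == true]
23. n14.val = "pm"  ["pm"]
24. n15.fin = false  [terminal]
25. n16.val = "pmz"  [C₀.val ++ "z"]
26. n17.val = "pmzm"  [C₀.val ++ "m"]
27. n18.acc = "pmzmx"  [C.val ++ "x"]
28. n19.acc = -5  [terminal]
29. n18.val = true  [g.acc > -6]
30. n20.fin = true  [terminal]
31. n21.cnt = 3  [len(C.val) - 1]
32. n21.wid = true  [a.fin == true]
33. n22.acc = 26  [terminal]
34. n21.fin = 6  [g.acc + B.cnt - 23]
35. n17.mk = 28  [B.fin * -1 + 34]
36. n23.fin = true  [terminal]
37. n16.mk = 26  [len(C₀.val) + 23]
38. n24.hot = 11  [terminal]
39. n14.mk = 19  [b.hot * 3 - 14]
40. n0.live = 20  [C.mk + 1]
41. n0.lim = "pk"  ["pk"]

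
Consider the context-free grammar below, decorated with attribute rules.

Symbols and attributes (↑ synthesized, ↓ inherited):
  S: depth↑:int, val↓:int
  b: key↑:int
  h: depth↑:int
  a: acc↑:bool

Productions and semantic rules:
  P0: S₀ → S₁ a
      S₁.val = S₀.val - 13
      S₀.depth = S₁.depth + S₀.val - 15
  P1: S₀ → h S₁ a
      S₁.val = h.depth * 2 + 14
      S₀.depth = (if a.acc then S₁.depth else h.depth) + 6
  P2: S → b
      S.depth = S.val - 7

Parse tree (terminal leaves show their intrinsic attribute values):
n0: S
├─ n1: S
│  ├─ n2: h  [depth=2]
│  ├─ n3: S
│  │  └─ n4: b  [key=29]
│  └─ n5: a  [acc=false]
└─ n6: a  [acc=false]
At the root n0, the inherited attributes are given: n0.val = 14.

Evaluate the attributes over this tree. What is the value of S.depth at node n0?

1. n0.val = 14  [given at root]
2. n1.val = 1  [S₀.val - 13]
3. n2.depth = 2  [terminal]
4. n3.val = 18  [h.depth * 2 + 14]
5. n4.key = 29  [terminal]
6. n3.depth = 11  [S.val - 7]
7. n5.acc = false  [terminal]
8. n1.depth = 8  [(if a.acc then S₁.depth else h.depth) + 6]
9. n6.acc = false  [terminal]
10. n0.depth = 7  [S₁.depth + S₀.val - 15]

7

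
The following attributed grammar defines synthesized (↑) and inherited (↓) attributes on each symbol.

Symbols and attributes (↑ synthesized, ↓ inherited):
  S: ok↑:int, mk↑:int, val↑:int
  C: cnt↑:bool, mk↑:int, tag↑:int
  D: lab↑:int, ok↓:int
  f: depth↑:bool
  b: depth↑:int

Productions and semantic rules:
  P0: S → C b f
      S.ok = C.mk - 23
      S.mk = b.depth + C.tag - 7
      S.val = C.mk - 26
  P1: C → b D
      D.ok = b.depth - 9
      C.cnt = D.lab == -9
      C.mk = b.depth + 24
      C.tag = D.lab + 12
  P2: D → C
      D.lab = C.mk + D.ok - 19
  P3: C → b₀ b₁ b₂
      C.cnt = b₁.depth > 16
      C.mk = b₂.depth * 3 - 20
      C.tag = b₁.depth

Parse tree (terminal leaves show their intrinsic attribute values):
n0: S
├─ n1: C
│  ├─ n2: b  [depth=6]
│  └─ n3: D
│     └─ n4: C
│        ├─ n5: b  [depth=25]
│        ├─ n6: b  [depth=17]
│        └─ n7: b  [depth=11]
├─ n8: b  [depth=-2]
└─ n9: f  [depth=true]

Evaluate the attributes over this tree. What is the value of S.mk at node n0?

-6

1. n2.depth = 6  [terminal]
2. n3.ok = -3  [b.depth - 9]
3. n5.depth = 25  [terminal]
4. n6.depth = 17  [terminal]
5. n7.depth = 11  [terminal]
6. n4.cnt = true  [b₁.depth > 16]
7. n4.mk = 13  [b₂.depth * 3 - 20]
8. n4.tag = 17  [b₁.depth]
9. n3.lab = -9  [C.mk + D.ok - 19]
10. n1.cnt = true  [D.lab == -9]
11. n1.mk = 30  [b.depth + 24]
12. n1.tag = 3  [D.lab + 12]
13. n8.depth = -2  [terminal]
14. n9.depth = true  [terminal]
15. n0.ok = 7  [C.mk - 23]
16. n0.mk = -6  [b.depth + C.tag - 7]
17. n0.val = 4  [C.mk - 26]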